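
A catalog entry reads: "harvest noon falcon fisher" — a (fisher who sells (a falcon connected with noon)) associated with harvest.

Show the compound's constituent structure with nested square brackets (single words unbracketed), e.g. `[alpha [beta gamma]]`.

At the top level: head "fisher" (specifically "noon falcon fisher"); modifier "harvest".
"noon falcon fisher" → head "fisher", modifier "noon falcon".
"noon falcon" → head "falcon", modifier "noon".
Putting it together: [harvest [[noon falcon] fisher]].

[harvest [[noon falcon] fisher]]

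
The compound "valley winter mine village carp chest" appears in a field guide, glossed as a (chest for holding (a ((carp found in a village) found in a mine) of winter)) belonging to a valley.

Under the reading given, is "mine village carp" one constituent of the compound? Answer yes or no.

The paraphrase groups the words so that "mine village carp" is one unit: it corresponds to a single parenthesized sub-phrase.
The full structure is [valley [[winter [mine [village carp]]] chest]], in which [mine village carp] is a constituent.

yes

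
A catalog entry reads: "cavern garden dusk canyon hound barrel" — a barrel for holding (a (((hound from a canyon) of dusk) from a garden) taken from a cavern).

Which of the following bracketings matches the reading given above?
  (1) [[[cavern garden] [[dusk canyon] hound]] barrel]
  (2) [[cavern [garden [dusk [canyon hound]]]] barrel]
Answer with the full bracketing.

The paraphrase's head is the "barrel" part ("barrel"); its modifier is "cavern garden dusk canyon hound".
That top-level split, carried through the inner groups, gives [[cavern [garden [dusk [canyon hound]]]] barrel].

[[cavern [garden [dusk [canyon hound]]]] barrel]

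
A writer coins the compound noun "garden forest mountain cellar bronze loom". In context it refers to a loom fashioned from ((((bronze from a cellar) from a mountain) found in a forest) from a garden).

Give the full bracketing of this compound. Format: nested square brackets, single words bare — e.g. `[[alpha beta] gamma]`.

Whole compound: head "loom", modifier "garden forest mountain cellar bronze".
Inside "garden forest mountain cellar bronze": head "bronze" (specifically "forest mountain cellar bronze"), modifier "garden".
Inside "forest mountain cellar bronze": head "bronze" (specifically "mountain cellar bronze"), modifier "forest".
Inside "mountain cellar bronze": head "bronze" (specifically "cellar bronze"), modifier "mountain".
Inside "cellar bronze": head "bronze", modifier "cellar".
Putting it together: [[garden [forest [mountain [cellar bronze]]]] loom].

[[garden [forest [mountain [cellar bronze]]]] loom]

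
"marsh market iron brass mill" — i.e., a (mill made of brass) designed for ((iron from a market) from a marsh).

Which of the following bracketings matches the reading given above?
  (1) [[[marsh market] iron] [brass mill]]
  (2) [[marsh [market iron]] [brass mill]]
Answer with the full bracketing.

The paraphrase's head is the "mill" part ("brass mill"); its modifier is "marsh market iron".
That top-level split, carried through the inner groups, gives [[marsh [market iron]] [brass mill]].

[[marsh [market iron]] [brass mill]]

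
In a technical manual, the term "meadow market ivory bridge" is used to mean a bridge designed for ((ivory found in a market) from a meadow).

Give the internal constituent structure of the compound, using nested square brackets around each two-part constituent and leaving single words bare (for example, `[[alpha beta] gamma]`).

At the top level: head "bridge"; modifier "meadow market ivory".
Within "meadow market ivory", the head is "ivory" (specifically "market ivory") and the modifier is "meadow".
Within "market ivory", the head is "ivory" and the modifier is "market".
So the structure is [[meadow [market ivory]] bridge].

[[meadow [market ivory]] bridge]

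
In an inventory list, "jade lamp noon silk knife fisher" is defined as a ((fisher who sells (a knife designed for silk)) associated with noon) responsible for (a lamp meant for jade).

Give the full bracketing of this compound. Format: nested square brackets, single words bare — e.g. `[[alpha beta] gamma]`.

[[jade lamp] [noon [[silk knife] fisher]]]

The outermost head in the paraphrase is "fisher" (specifically "noon silk knife fisher"), modified by "jade lamp".
"jade lamp" → head "lamp", modifier "jade".
"noon silk knife fisher" → head "fisher" (specifically "silk knife fisher"), modifier "noon".
"silk knife fisher" → head "fisher", modifier "silk knife".
"silk knife" → head "knife", modifier "silk".
Putting it together: [[jade lamp] [noon [[silk knife] fisher]]].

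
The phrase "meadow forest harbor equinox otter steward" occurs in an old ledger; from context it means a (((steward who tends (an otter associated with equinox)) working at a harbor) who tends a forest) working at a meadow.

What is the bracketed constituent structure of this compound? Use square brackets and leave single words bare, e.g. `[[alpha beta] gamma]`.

The outermost head in the paraphrase is "steward" (specifically "forest harbor equinox otter steward"), modified by "meadow".
Inside "forest harbor equinox otter steward": head "steward" (specifically "harbor equinox otter steward"), modifier "forest".
Inside "harbor equinox otter steward": head "steward" (specifically "equinox otter steward"), modifier "harbor".
Inside "equinox otter steward": head "steward", modifier "equinox otter".
Inside "equinox otter": head "otter", modifier "equinox".
So the structure is [meadow [forest [harbor [[equinox otter] steward]]]].

[meadow [forest [harbor [[equinox otter] steward]]]]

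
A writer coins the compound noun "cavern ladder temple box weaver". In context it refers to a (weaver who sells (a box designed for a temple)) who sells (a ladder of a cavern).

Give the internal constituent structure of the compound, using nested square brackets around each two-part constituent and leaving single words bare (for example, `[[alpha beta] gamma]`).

The outermost head in the paraphrase is "weaver" (specifically "temple box weaver"), modified by "cavern ladder".
Inside "cavern ladder": head "ladder", modifier "cavern".
Inside "temple box weaver": head "weaver", modifier "temple box".
Inside "temple box": head "box", modifier "temple".
Assembled: [[cavern ladder] [[temple box] weaver]].

[[cavern ladder] [[temple box] weaver]]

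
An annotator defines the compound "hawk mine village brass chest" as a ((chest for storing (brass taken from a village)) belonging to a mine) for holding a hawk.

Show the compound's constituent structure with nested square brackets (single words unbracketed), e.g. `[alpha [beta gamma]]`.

Whole compound: head "chest" (specifically "mine village brass chest"), modifier "hawk".
Inside "mine village brass chest": head "chest" (specifically "village brass chest"), modifier "mine".
Inside "village brass chest": head "chest", modifier "village brass".
Inside "village brass": head "brass", modifier "village".
Putting it together: [hawk [mine [[village brass] chest]]].

[hawk [mine [[village brass] chest]]]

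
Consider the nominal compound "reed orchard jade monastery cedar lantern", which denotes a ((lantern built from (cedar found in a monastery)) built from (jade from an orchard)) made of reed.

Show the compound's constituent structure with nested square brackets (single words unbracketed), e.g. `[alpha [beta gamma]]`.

Whole compound: head "lantern" (specifically "orchard jade monastery cedar lantern"), modifier "reed".
Inside "orchard jade monastery cedar lantern": head "lantern" (specifically "monastery cedar lantern"), modifier "orchard jade".
Inside "orchard jade": head "jade", modifier "orchard".
Inside "monastery cedar lantern": head "lantern", modifier "monastery cedar".
Inside "monastery cedar": head "cedar", modifier "monastery".
Putting it together: [reed [[orchard jade] [[monastery cedar] lantern]]].

[reed [[orchard jade] [[monastery cedar] lantern]]]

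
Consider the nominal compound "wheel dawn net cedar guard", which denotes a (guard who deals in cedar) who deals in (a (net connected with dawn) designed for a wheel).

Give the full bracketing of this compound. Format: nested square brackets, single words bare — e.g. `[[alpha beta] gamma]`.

[[wheel [dawn net]] [cedar guard]]

Overall it is a kind of guard (specifically "cedar guard"); the modifier is "wheel dawn net".
Within "wheel dawn net", the head is "net" (specifically "dawn net") and the modifier is "wheel".
Within "dawn net", the head is "net" and the modifier is "dawn".
Within "cedar guard", the head is "guard" and the modifier is "cedar".
Assembled: [[wheel [dawn net]] [cedar guard]].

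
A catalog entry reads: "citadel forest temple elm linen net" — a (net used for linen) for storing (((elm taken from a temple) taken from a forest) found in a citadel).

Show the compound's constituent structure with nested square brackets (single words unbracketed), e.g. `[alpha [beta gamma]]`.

[[citadel [forest [temple elm]]] [linen net]]

At the top level: head "net" (specifically "linen net"); modifier "citadel forest temple elm".
Inside "citadel forest temple elm": head "elm" (specifically "forest temple elm"), modifier "citadel".
Inside "forest temple elm": head "elm" (specifically "temple elm"), modifier "forest".
Inside "temple elm": head "elm", modifier "temple".
Inside "linen net": head "net", modifier "linen".
Assembled: [[citadel [forest [temple elm]]] [linen net]].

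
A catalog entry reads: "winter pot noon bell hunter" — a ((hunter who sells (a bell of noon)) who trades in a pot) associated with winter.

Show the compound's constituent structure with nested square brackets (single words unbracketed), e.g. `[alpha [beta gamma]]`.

[winter [pot [[noon bell] hunter]]]

At the top level: head "hunter" (specifically "pot noon bell hunter"); modifier "winter".
"pot noon bell hunter" → head "hunter" (specifically "noon bell hunter"), modifier "pot".
"noon bell hunter" → head "hunter", modifier "noon bell".
"noon bell" → head "bell", modifier "noon".
Putting it together: [winter [pot [[noon bell] hunter]]].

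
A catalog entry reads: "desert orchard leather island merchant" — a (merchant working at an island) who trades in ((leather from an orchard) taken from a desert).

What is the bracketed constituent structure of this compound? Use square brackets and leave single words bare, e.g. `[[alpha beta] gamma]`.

[[desert [orchard leather]] [island merchant]]

Overall it is a kind of merchant (specifically "island merchant"); the modifier is "desert orchard leather".
Inside "desert orchard leather": head "leather" (specifically "orchard leather"), modifier "desert".
Inside "orchard leather": head "leather", modifier "orchard".
Inside "island merchant": head "merchant", modifier "island".
So the structure is [[desert [orchard leather]] [island merchant]].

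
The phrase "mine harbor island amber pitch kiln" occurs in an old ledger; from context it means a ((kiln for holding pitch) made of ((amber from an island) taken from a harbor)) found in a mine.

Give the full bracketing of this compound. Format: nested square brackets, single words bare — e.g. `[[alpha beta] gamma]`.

At the top level: head "kiln" (specifically "harbor island amber pitch kiln"); modifier "mine".
Within "harbor island amber pitch kiln", the head is "kiln" (specifically "pitch kiln") and the modifier is "harbor island amber".
Within "harbor island amber", the head is "amber" (specifically "island amber") and the modifier is "harbor".
Within "island amber", the head is "amber" and the modifier is "island".
Within "pitch kiln", the head is "kiln" and the modifier is "pitch".
Assembled: [mine [[harbor [island amber]] [pitch kiln]]].

[mine [[harbor [island amber]] [pitch kiln]]]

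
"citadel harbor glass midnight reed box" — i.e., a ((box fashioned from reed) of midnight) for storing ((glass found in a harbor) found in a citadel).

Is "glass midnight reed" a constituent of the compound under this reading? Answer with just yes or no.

The top-level split is [citadel harbor glass] [midnight reed box]; the full structure is [[citadel [harbor glass]] [midnight [reed box]]].
"glass midnight reed" straddles a constituent boundary, so it is not a single unit.

no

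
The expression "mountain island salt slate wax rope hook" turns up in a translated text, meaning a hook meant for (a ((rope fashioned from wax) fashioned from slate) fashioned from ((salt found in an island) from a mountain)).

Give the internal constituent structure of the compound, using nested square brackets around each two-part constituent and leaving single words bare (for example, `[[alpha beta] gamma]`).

[[[mountain [island salt]] [slate [wax rope]]] hook]

Whole compound: head "hook", modifier "mountain island salt slate wax rope".
Inside "mountain island salt slate wax rope": head "rope" (specifically "slate wax rope"), modifier "mountain island salt".
Inside "mountain island salt": head "salt" (specifically "island salt"), modifier "mountain".
Inside "island salt": head "salt", modifier "island".
Inside "slate wax rope": head "rope" (specifically "wax rope"), modifier "slate".
Inside "wax rope": head "rope", modifier "wax".
So the structure is [[[mountain [island salt]] [slate [wax rope]]] hook].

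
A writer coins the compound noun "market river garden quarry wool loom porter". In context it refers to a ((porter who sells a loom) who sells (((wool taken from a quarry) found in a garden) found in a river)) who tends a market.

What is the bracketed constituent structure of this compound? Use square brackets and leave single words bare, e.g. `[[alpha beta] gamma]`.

The outermost head in the paraphrase is "porter" (specifically "river garden quarry wool loom porter"), modified by "market".
Inside "river garden quarry wool loom porter": head "porter" (specifically "loom porter"), modifier "river garden quarry wool".
Inside "river garden quarry wool": head "wool" (specifically "garden quarry wool"), modifier "river".
Inside "garden quarry wool": head "wool" (specifically "quarry wool"), modifier "garden".
Inside "quarry wool": head "wool", modifier "quarry".
Inside "loom porter": head "porter", modifier "loom".
Assembled: [market [[river [garden [quarry wool]]] [loom porter]]].

[market [[river [garden [quarry wool]]] [loom porter]]]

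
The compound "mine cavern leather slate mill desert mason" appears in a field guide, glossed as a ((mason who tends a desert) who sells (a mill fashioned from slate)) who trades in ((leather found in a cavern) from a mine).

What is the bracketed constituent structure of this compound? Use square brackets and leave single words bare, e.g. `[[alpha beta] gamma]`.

[[mine [cavern leather]] [[slate mill] [desert mason]]]

At the top level: head "mason" (specifically "slate mill desert mason"); modifier "mine cavern leather".
Inside "mine cavern leather": head "leather" (specifically "cavern leather"), modifier "mine".
Inside "cavern leather": head "leather", modifier "cavern".
Inside "slate mill desert mason": head "mason" (specifically "desert mason"), modifier "slate mill".
Inside "slate mill": head "mill", modifier "slate".
Inside "desert mason": head "mason", modifier "desert".
So the structure is [[mine [cavern leather]] [[slate mill] [desert mason]]].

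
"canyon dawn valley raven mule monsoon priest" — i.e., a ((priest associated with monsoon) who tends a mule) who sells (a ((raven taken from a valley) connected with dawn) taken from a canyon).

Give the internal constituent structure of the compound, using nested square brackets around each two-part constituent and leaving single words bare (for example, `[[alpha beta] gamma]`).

Whole compound: head "priest" (specifically "mule monsoon priest"), modifier "canyon dawn valley raven".
"canyon dawn valley raven" → head "raven" (specifically "dawn valley raven"), modifier "canyon".
"dawn valley raven" → head "raven" (specifically "valley raven"), modifier "dawn".
"valley raven" → head "raven", modifier "valley".
"mule monsoon priest" → head "priest" (specifically "monsoon priest"), modifier "mule".
"monsoon priest" → head "priest", modifier "monsoon".
So the structure is [[canyon [dawn [valley raven]]] [mule [monsoon priest]]].

[[canyon [dawn [valley raven]]] [mule [monsoon priest]]]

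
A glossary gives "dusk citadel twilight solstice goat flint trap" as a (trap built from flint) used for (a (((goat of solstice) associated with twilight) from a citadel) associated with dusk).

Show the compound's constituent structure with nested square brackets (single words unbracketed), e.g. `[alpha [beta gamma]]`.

[[dusk [citadel [twilight [solstice goat]]]] [flint trap]]

Overall it is a kind of trap (specifically "flint trap"); the modifier is "dusk citadel twilight solstice goat".
Inside "dusk citadel twilight solstice goat": head "goat" (specifically "citadel twilight solstice goat"), modifier "dusk".
Inside "citadel twilight solstice goat": head "goat" (specifically "twilight solstice goat"), modifier "citadel".
Inside "twilight solstice goat": head "goat" (specifically "solstice goat"), modifier "twilight".
Inside "solstice goat": head "goat", modifier "solstice".
Inside "flint trap": head "trap", modifier "flint".
Putting it together: [[dusk [citadel [twilight [solstice goat]]]] [flint trap]].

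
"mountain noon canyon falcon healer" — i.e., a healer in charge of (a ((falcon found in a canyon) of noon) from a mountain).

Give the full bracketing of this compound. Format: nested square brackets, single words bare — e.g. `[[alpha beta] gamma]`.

The outermost head in the paraphrase is "healer", modified by "mountain noon canyon falcon".
"mountain noon canyon falcon" → head "falcon" (specifically "noon canyon falcon"), modifier "mountain".
"noon canyon falcon" → head "falcon" (specifically "canyon falcon"), modifier "noon".
"canyon falcon" → head "falcon", modifier "canyon".
Assembled: [[mountain [noon [canyon falcon]]] healer].

[[mountain [noon [canyon falcon]]] healer]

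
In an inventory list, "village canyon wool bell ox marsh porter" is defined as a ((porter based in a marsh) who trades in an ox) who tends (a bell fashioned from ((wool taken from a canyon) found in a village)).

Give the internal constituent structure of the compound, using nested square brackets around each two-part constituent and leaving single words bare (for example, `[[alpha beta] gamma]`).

[[[village [canyon wool]] bell] [ox [marsh porter]]]

At the top level: head "porter" (specifically "ox marsh porter"); modifier "village canyon wool bell".
Within "village canyon wool bell", the head is "bell" and the modifier is "village canyon wool".
Within "village canyon wool", the head is "wool" (specifically "canyon wool") and the modifier is "village".
Within "canyon wool", the head is "wool" and the modifier is "canyon".
Within "ox marsh porter", the head is "porter" (specifically "marsh porter") and the modifier is "ox".
Within "marsh porter", the head is "porter" and the modifier is "marsh".
Assembled: [[[village [canyon wool]] bell] [ox [marsh porter]]].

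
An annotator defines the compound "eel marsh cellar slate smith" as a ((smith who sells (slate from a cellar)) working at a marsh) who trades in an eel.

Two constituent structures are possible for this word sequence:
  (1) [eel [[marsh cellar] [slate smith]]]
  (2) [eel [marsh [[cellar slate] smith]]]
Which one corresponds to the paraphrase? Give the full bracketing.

The paraphrase's head is the "smith" part ("marsh cellar slate smith"); its modifier is "eel".
That top-level split, carried through the inner groups, gives [eel [marsh [[cellar slate] smith]]].

[eel [marsh [[cellar slate] smith]]]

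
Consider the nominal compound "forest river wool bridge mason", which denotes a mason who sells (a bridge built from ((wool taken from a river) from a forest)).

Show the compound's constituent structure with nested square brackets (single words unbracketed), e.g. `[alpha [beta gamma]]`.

[[[forest [river wool]] bridge] mason]

Overall it is a kind of mason; the modifier is "forest river wool bridge".
Within "forest river wool bridge", the head is "bridge" and the modifier is "forest river wool".
Within "forest river wool", the head is "wool" (specifically "river wool") and the modifier is "forest".
Within "river wool", the head is "wool" and the modifier is "river".
So the structure is [[[forest [river wool]] bridge] mason].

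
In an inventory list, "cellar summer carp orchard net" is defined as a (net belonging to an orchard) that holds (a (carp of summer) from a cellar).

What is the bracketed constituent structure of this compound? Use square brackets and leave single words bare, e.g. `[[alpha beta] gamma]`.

The outermost head in the paraphrase is "net" (specifically "orchard net"), modified by "cellar summer carp".
Inside "cellar summer carp": head "carp" (specifically "summer carp"), modifier "cellar".
Inside "summer carp": head "carp", modifier "summer".
Inside "orchard net": head "net", modifier "orchard".
So the structure is [[cellar [summer carp]] [orchard net]].

[[cellar [summer carp]] [orchard net]]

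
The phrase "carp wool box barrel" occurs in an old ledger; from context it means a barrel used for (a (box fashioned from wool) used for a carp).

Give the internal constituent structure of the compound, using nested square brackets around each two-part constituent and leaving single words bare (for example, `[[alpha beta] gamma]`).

[[carp [wool box]] barrel]

Whole compound: head "barrel", modifier "carp wool box".
Within "carp wool box", the head is "box" (specifically "wool box") and the modifier is "carp".
Within "wool box", the head is "box" and the modifier is "wool".
So the structure is [[carp [wool box]] barrel].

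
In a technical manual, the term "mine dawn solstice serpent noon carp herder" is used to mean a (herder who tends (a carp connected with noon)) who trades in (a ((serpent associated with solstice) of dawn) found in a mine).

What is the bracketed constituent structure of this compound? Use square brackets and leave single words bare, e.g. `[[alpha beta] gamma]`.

[[mine [dawn [solstice serpent]]] [[noon carp] herder]]

At the top level: head "herder" (specifically "noon carp herder"); modifier "mine dawn solstice serpent".
"mine dawn solstice serpent" → head "serpent" (specifically "dawn solstice serpent"), modifier "mine".
"dawn solstice serpent" → head "serpent" (specifically "solstice serpent"), modifier "dawn".
"solstice serpent" → head "serpent", modifier "solstice".
"noon carp herder" → head "herder", modifier "noon carp".
"noon carp" → head "carp", modifier "noon".
Assembled: [[mine [dawn [solstice serpent]]] [[noon carp] herder]].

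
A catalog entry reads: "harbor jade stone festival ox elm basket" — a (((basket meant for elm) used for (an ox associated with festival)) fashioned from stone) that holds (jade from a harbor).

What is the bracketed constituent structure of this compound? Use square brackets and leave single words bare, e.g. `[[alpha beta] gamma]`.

[[harbor jade] [stone [[festival ox] [elm basket]]]]

Overall it is a kind of basket (specifically "stone festival ox elm basket"); the modifier is "harbor jade".
Inside "harbor jade": head "jade", modifier "harbor".
Inside "stone festival ox elm basket": head "basket" (specifically "festival ox elm basket"), modifier "stone".
Inside "festival ox elm basket": head "basket" (specifically "elm basket"), modifier "festival ox".
Inside "festival ox": head "ox", modifier "festival".
Inside "elm basket": head "basket", modifier "elm".
So the structure is [[harbor jade] [stone [[festival ox] [elm basket]]]].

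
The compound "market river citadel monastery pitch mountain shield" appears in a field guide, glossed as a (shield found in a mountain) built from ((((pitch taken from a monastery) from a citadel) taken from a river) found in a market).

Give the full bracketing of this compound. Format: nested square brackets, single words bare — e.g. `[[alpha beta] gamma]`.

Whole compound: head "shield" (specifically "mountain shield"), modifier "market river citadel monastery pitch".
"market river citadel monastery pitch" → head "pitch" (specifically "river citadel monastery pitch"), modifier "market".
"river citadel monastery pitch" → head "pitch" (specifically "citadel monastery pitch"), modifier "river".
"citadel monastery pitch" → head "pitch" (specifically "monastery pitch"), modifier "citadel".
"monastery pitch" → head "pitch", modifier "monastery".
"mountain shield" → head "shield", modifier "mountain".
Putting it together: [[market [river [citadel [monastery pitch]]]] [mountain shield]].

[[market [river [citadel [monastery pitch]]]] [mountain shield]]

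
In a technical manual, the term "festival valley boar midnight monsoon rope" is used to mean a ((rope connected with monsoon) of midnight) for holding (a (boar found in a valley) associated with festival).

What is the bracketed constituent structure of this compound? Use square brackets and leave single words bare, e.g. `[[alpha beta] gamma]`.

At the top level: head "rope" (specifically "midnight monsoon rope"); modifier "festival valley boar".
Inside "festival valley boar": head "boar" (specifically "valley boar"), modifier "festival".
Inside "valley boar": head "boar", modifier "valley".
Inside "midnight monsoon rope": head "rope" (specifically "monsoon rope"), modifier "midnight".
Inside "monsoon rope": head "rope", modifier "monsoon".
Assembled: [[festival [valley boar]] [midnight [monsoon rope]]].

[[festival [valley boar]] [midnight [monsoon rope]]]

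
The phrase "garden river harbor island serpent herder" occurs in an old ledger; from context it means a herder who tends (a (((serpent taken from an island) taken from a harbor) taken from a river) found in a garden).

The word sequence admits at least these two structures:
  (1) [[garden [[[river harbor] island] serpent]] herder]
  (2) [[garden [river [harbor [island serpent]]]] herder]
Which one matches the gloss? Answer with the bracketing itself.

The paraphrase's head is the "herder" part ("herder"); its modifier is "garden river harbor island serpent".
That top-level split, carried through the inner groups, gives [[garden [river [harbor [island serpent]]]] herder].

[[garden [river [harbor [island serpent]]]] herder]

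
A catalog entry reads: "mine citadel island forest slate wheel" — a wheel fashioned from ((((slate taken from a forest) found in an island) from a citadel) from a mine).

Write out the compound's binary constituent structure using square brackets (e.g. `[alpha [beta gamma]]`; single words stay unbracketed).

[[mine [citadel [island [forest slate]]]] wheel]

Overall it is a kind of wheel; the modifier is "mine citadel island forest slate".
Inside "mine citadel island forest slate": head "slate" (specifically "citadel island forest slate"), modifier "mine".
Inside "citadel island forest slate": head "slate" (specifically "island forest slate"), modifier "citadel".
Inside "island forest slate": head "slate" (specifically "forest slate"), modifier "island".
Inside "forest slate": head "slate", modifier "forest".
Assembled: [[mine [citadel [island [forest slate]]]] wheel].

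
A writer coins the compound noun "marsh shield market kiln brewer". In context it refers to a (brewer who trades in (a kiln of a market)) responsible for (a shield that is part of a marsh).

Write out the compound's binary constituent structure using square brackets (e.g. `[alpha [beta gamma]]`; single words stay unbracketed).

[[marsh shield] [[market kiln] brewer]]

At the top level: head "brewer" (specifically "market kiln brewer"); modifier "marsh shield".
Inside "marsh shield": head "shield", modifier "marsh".
Inside "market kiln brewer": head "brewer", modifier "market kiln".
Inside "market kiln": head "kiln", modifier "market".
So the structure is [[marsh shield] [[market kiln] brewer]].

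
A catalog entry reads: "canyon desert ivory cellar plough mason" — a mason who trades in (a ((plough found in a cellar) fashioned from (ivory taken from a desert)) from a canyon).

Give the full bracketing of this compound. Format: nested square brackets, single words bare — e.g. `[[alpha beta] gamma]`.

[[canyon [[desert ivory] [cellar plough]]] mason]

The outermost head in the paraphrase is "mason", modified by "canyon desert ivory cellar plough".
Within "canyon desert ivory cellar plough", the head is "plough" (specifically "desert ivory cellar plough") and the modifier is "canyon".
Within "desert ivory cellar plough", the head is "plough" (specifically "cellar plough") and the modifier is "desert ivory".
Within "desert ivory", the head is "ivory" and the modifier is "desert".
Within "cellar plough", the head is "plough" and the modifier is "cellar".
Assembled: [[canyon [[desert ivory] [cellar plough]]] mason].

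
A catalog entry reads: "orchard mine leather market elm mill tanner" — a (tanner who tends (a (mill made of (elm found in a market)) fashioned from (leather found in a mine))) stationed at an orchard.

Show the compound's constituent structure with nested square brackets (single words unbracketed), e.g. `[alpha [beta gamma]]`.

[orchard [[[mine leather] [[market elm] mill]] tanner]]

The outermost head in the paraphrase is "tanner" (specifically "mine leather market elm mill tanner"), modified by "orchard".
Within "mine leather market elm mill tanner", the head is "tanner" and the modifier is "mine leather market elm mill".
Within "mine leather market elm mill", the head is "mill" (specifically "market elm mill") and the modifier is "mine leather".
Within "mine leather", the head is "leather" and the modifier is "mine".
Within "market elm mill", the head is "mill" and the modifier is "market elm".
Within "market elm", the head is "elm" and the modifier is "market".
Putting it together: [orchard [[[mine leather] [[market elm] mill]] tanner]].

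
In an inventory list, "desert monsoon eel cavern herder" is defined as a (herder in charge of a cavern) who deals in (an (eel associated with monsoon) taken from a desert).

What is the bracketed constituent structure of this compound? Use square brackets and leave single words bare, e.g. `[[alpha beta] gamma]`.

At the top level: head "herder" (specifically "cavern herder"); modifier "desert monsoon eel".
Within "desert monsoon eel", the head is "eel" (specifically "monsoon eel") and the modifier is "desert".
Within "monsoon eel", the head is "eel" and the modifier is "monsoon".
Within "cavern herder", the head is "herder" and the modifier is "cavern".
Assembled: [[desert [monsoon eel]] [cavern herder]].

[[desert [monsoon eel]] [cavern herder]]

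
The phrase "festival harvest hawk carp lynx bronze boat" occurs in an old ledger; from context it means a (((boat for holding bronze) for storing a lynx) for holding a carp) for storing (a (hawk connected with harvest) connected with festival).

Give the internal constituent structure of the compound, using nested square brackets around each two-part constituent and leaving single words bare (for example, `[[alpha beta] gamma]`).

Whole compound: head "boat" (specifically "carp lynx bronze boat"), modifier "festival harvest hawk".
"festival harvest hawk" → head "hawk" (specifically "harvest hawk"), modifier "festival".
"harvest hawk" → head "hawk", modifier "harvest".
"carp lynx bronze boat" → head "boat" (specifically "lynx bronze boat"), modifier "carp".
"lynx bronze boat" → head "boat" (specifically "bronze boat"), modifier "lynx".
"bronze boat" → head "boat", modifier "bronze".
Putting it together: [[festival [harvest hawk]] [carp [lynx [bronze boat]]]].

[[festival [harvest hawk]] [carp [lynx [bronze boat]]]]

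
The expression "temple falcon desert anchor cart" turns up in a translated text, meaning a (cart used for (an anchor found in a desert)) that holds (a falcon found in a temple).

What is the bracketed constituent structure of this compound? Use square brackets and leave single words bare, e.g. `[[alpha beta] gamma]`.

[[temple falcon] [[desert anchor] cart]]

The outermost head in the paraphrase is "cart" (specifically "desert anchor cart"), modified by "temple falcon".
"temple falcon" → head "falcon", modifier "temple".
"desert anchor cart" → head "cart", modifier "desert anchor".
"desert anchor" → head "anchor", modifier "desert".
Assembled: [[temple falcon] [[desert anchor] cart]].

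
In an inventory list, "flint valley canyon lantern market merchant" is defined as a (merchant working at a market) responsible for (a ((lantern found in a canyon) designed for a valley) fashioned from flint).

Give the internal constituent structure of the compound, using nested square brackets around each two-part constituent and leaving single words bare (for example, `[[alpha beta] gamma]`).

The outermost head in the paraphrase is "merchant" (specifically "market merchant"), modified by "flint valley canyon lantern".
Within "flint valley canyon lantern", the head is "lantern" (specifically "valley canyon lantern") and the modifier is "flint".
Within "valley canyon lantern", the head is "lantern" (specifically "canyon lantern") and the modifier is "valley".
Within "canyon lantern", the head is "lantern" and the modifier is "canyon".
Within "market merchant", the head is "merchant" and the modifier is "market".
Assembled: [[flint [valley [canyon lantern]]] [market merchant]].

[[flint [valley [canyon lantern]]] [market merchant]]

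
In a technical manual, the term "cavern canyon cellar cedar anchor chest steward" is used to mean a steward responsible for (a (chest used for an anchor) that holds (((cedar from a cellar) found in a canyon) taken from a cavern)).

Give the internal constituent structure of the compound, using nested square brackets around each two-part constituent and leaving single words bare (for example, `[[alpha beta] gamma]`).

[[[cavern [canyon [cellar cedar]]] [anchor chest]] steward]

Overall it is a kind of steward; the modifier is "cavern canyon cellar cedar anchor chest".
"cavern canyon cellar cedar anchor chest" → head "chest" (specifically "anchor chest"), modifier "cavern canyon cellar cedar".
"cavern canyon cellar cedar" → head "cedar" (specifically "canyon cellar cedar"), modifier "cavern".
"canyon cellar cedar" → head "cedar" (specifically "cellar cedar"), modifier "canyon".
"cellar cedar" → head "cedar", modifier "cellar".
"anchor chest" → head "chest", modifier "anchor".
Putting it together: [[[cavern [canyon [cellar cedar]]] [anchor chest]] steward].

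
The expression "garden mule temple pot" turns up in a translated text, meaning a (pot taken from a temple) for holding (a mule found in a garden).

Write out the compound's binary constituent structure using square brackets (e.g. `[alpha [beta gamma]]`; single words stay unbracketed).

Whole compound: head "pot" (specifically "temple pot"), modifier "garden mule".
"garden mule" → head "mule", modifier "garden".
"temple pot" → head "pot", modifier "temple".
Putting it together: [[garden mule] [temple pot]].

[[garden mule] [temple pot]]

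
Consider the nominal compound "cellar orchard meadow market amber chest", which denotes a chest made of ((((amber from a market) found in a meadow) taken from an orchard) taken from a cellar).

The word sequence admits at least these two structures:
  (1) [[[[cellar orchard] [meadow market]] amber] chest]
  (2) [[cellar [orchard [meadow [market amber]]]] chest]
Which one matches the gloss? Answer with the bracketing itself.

The paraphrase's head is the "chest" part ("chest"); its modifier is "cellar orchard meadow market amber".
That top-level split, carried through the inner groups, gives [[cellar [orchard [meadow [market amber]]]] chest].

[[cellar [orchard [meadow [market amber]]]] chest]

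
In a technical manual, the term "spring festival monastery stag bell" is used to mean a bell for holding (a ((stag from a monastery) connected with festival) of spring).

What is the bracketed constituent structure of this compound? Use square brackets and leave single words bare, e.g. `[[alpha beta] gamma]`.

At the top level: head "bell"; modifier "spring festival monastery stag".
Inside "spring festival monastery stag": head "stag" (specifically "festival monastery stag"), modifier "spring".
Inside "festival monastery stag": head "stag" (specifically "monastery stag"), modifier "festival".
Inside "monastery stag": head "stag", modifier "monastery".
Putting it together: [[spring [festival [monastery stag]]] bell].

[[spring [festival [monastery stag]]] bell]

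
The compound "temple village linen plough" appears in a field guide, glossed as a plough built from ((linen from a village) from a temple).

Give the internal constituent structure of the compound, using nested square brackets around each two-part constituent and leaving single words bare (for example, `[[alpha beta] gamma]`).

The outermost head in the paraphrase is "plough", modified by "temple village linen".
Within "temple village linen", the head is "linen" (specifically "village linen") and the modifier is "temple".
Within "village linen", the head is "linen" and the modifier is "village".
Assembled: [[temple [village linen]] plough].

[[temple [village linen]] plough]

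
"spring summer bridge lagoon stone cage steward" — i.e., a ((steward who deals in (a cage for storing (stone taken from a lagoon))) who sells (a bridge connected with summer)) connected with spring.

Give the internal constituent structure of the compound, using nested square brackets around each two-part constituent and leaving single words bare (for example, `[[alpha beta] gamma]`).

[spring [[summer bridge] [[[lagoon stone] cage] steward]]]

The outermost head in the paraphrase is "steward" (specifically "summer bridge lagoon stone cage steward"), modified by "spring".
Inside "summer bridge lagoon stone cage steward": head "steward" (specifically "lagoon stone cage steward"), modifier "summer bridge".
Inside "summer bridge": head "bridge", modifier "summer".
Inside "lagoon stone cage steward": head "steward", modifier "lagoon stone cage".
Inside "lagoon stone cage": head "cage", modifier "lagoon stone".
Inside "lagoon stone": head "stone", modifier "lagoon".
Assembled: [spring [[summer bridge] [[[lagoon stone] cage] steward]]].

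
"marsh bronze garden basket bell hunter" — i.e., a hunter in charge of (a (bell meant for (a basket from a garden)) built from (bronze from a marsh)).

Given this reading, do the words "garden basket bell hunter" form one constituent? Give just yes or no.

The top-level split is [marsh bronze garden basket bell] [hunter]; the full structure is [[[marsh bronze] [[garden basket] bell]] hunter].
"garden basket bell hunter" straddles a constituent boundary, so it is not a single unit.

no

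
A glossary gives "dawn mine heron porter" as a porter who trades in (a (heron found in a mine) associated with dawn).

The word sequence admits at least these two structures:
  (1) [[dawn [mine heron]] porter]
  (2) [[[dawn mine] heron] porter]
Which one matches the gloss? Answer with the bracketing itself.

The paraphrase's head is the "porter" part ("porter"); its modifier is "dawn mine heron".
That top-level split, carried through the inner groups, gives [[dawn [mine heron]] porter].

[[dawn [mine heron]] porter]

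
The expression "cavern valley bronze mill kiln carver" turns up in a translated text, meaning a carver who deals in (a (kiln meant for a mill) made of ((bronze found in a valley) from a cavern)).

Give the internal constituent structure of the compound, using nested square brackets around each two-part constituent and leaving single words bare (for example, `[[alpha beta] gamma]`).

[[[cavern [valley bronze]] [mill kiln]] carver]

The outermost head in the paraphrase is "carver", modified by "cavern valley bronze mill kiln".
Inside "cavern valley bronze mill kiln": head "kiln" (specifically "mill kiln"), modifier "cavern valley bronze".
Inside "cavern valley bronze": head "bronze" (specifically "valley bronze"), modifier "cavern".
Inside "valley bronze": head "bronze", modifier "valley".
Inside "mill kiln": head "kiln", modifier "mill".
So the structure is [[[cavern [valley bronze]] [mill kiln]] carver].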